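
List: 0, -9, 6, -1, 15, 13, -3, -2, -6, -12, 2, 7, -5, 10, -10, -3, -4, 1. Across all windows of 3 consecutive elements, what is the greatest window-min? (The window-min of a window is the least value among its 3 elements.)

(0, -9, 6) → min -9
(-9, 6, -1) → min -9
(6, -1, 15) → min -1
(-1, 15, 13) → min -1
(15, 13, -3) → min -3
(13, -3, -2) → min -3
(-3, -2, -6) → min -6
(-2, -6, -12) → min -12
(-6, -12, 2) → min -12
(-12, 2, 7) → min -12
(2, 7, -5) → min -5
(7, -5, 10) → min -5
(-5, 10, -10) → min -10
(10, -10, -3) → min -10
(-10, -3, -4) → min -10
(-3, -4, 1) → min -4
Greatest of these is -1.

-1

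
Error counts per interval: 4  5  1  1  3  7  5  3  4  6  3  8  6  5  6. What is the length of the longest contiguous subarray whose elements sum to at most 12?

[4] sum 4 len 1
[4, 5] sum 9 len 2
[4, 5, 1] sum 10 len 3
[4, 5, 1, 1] sum 11 len 4
[5, 1, 1, 3] sum 10 len 4
[1, 1, 3, 7] sum 12 len 4
[7, 5] sum 12 len 2
[5, 3] sum 8 len 2
[5, 3, 4] sum 12 len 3
[4, 6] sum 10 len 2
[6, 3] sum 9 len 2
[3, 8] sum 11 len 2
[6] sum 6 len 1
[6, 5] sum 11 len 2
[5, 6] sum 11 len 2
Longest length seen: 4.

4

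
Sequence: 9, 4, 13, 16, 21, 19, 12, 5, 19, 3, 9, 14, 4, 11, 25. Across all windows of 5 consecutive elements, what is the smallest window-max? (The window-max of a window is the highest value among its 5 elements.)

14

9 4 13 16 21 → max 21
4 13 16 21 19 → max 21
13 16 21 19 12 → max 21
16 21 19 12 5 → max 21
21 19 12 5 19 → max 21
19 12 5 19 3 → max 19
12 5 19 3 9 → max 19
5 19 3 9 14 → max 19
19 3 9 14 4 → max 19
3 9 14 4 11 → max 14
9 14 4 11 25 → max 25
Smallest of these is 14.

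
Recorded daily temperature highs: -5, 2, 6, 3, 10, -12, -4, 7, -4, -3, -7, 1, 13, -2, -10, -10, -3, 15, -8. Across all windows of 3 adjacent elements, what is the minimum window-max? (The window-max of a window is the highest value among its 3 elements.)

-3

Each size-3 window and its max:
(-5, 2, 6) → max 6
(2, 6, 3) → max 6
(6, 3, 10) → max 10
(3, 10, -12) → max 10
(10, -12, -4) → max 10
(-12, -4, 7) → max 7
(-4, 7, -4) → max 7
(7, -4, -3) → max 7
(-4, -3, -7) → max -3
(-3, -7, 1) → max 1
(-7, 1, 13) → max 13
(1, 13, -2) → max 13
(13, -2, -10) → max 13
(-2, -10, -10) → max -2
(-10, -10, -3) → max -3
(-10, -3, 15) → max 15
(-3, 15, -8) → max 15
Minimum of these is -3.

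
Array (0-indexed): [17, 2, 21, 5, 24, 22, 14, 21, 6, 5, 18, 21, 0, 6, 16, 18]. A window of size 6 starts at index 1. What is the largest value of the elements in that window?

24

Elements at indices 1..6: 2, 21, 5, 24, 22, 14
max(2, 21, 5, 24, 22, 14) = 24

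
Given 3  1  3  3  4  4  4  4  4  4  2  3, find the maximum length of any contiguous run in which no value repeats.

add 3: [3] len 1
add 1: [3, 1] len 2
add 3 (repeat 3, move left end past it): [1, 3] len 2
add 3 (repeat 3, move left end past it): [3] len 1
add 4: [3, 4] len 2
add 4 (repeat 4, move left end past it): [4] len 1
add 4 (repeat 4, move left end past it): [4] len 1
add 4 (repeat 4, move left end past it): [4] len 1
add 4 (repeat 4, move left end past it): [4] len 1
add 4 (repeat 4, move left end past it): [4] len 1
add 2: [4, 2] len 2
add 3: [4, 2, 3] len 3
Longest all-distinct length: 3.

3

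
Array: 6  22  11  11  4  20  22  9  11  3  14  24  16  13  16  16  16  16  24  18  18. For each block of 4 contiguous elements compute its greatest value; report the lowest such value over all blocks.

[6, 22, 11, 11] → max 22
[22, 11, 11, 4] → max 22
[11, 11, 4, 20] → max 20
[11, 4, 20, 22] → max 22
[4, 20, 22, 9] → max 22
[20, 22, 9, 11] → max 22
[22, 9, 11, 3] → max 22
[9, 11, 3, 14] → max 14
[11, 3, 14, 24] → max 24
[3, 14, 24, 16] → max 24
[14, 24, 16, 13] → max 24
[24, 16, 13, 16] → max 24
[16, 13, 16, 16] → max 16
[13, 16, 16, 16] → max 16
[16, 16, 16, 16] → max 16
[16, 16, 16, 24] → max 24
[16, 16, 24, 18] → max 24
[16, 24, 18, 18] → max 24
Lowest of these is 14.

14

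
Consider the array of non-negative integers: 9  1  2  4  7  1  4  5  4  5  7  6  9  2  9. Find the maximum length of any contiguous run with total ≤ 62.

Extend to the right; shrink from the left whenever the sum exceeds 62:
add 9: [9] sum 9, len 1
add 1: [9, 1] sum 10, len 2
add 2: [9, 1, 2] sum 12, len 3
add 4: [9, 1, 2, 4] sum 16, len 4
add 7: [9, 1, 2, 4, 7] sum 23, len 5
add 1: [9, 1, 2, 4, 7, 1] sum 24, len 6
add 4: [9, 1, 2, 4, 7, 1, 4] sum 28, len 7
add 5: [9, 1, 2, 4, 7, 1, 4, 5] sum 33, len 8
add 4: [9, 1, 2, 4, 7, 1, 4, 5, 4] sum 37, len 9
add 5: [9, 1, 2, 4, 7, 1, 4, 5, 4, 5] sum 42, len 10
add 7: [9, 1, 2, 4, 7, 1, 4, 5, 4, 5, 7] sum 49, len 11
add 6: [9, 1, 2, 4, 7, 1, 4, 5, 4, 5, 7, 6] sum 55, len 12
add 9: [1, 2, 4, 7, 1, 4, 5, 4, 5, 7, 6, 9] sum 55, len 12
add 2: [1, 2, 4, 7, 1, 4, 5, 4, 5, 7, 6, 9, 2] sum 57, len 13
add 9: [7, 1, 4, 5, 4, 5, 7, 6, 9, 2, 9] sum 59, len 11
Longest length seen: 13.

13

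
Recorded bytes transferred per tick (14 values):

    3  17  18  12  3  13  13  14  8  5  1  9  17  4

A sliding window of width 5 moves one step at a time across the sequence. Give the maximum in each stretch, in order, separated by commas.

18, 18, 18, 14, 14, 14, 14, 14, 17, 17

3 17 18 12 3 → max 18
17 18 12 3 13 → max 18
18 12 3 13 13 → max 18
12 3 13 13 14 → max 14
3 13 13 14 8 → max 14
13 13 14 8 5 → max 14
13 14 8 5 1 → max 14
14 8 5 1 9 → max 14
8 5 1 9 17 → max 17
5 1 9 17 4 → max 17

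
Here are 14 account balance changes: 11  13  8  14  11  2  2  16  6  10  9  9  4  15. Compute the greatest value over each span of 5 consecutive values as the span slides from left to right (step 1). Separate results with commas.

Sliding a size-5 window across the 14 values:
[11, 13, 8, 14, 11] → max 14
[13, 8, 14, 11, 2] → max 14
[8, 14, 11, 2, 2] → max 14
[14, 11, 2, 2, 16] → max 16
[11, 2, 2, 16, 6] → max 16
[2, 2, 16, 6, 10] → max 16
[2, 16, 6, 10, 9] → max 16
[16, 6, 10, 9, 9] → max 16
[6, 10, 9, 9, 4] → max 10
[10, 9, 9, 4, 15] → max 15

14, 14, 14, 16, 16, 16, 16, 16, 10, 15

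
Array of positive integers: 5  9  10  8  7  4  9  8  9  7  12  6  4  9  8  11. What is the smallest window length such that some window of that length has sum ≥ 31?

add 5: running sum 5 < 31
add 9: running sum 14 < 31
add 10: running sum 24 < 31
add 8: shortest ending here [5, 9, 10, 8] sum 32, len 4
add 7: shortest ending here [9, 10, 8, 7] sum 34, len 4
add 4: shortest ending here [9, 10, 8, 7, 4] sum 38, len 5
add 9: shortest ending here [10, 8, 7, 4, 9] sum 38, len 5
add 8: shortest ending here [8, 7, 4, 9, 8] sum 36, len 5
add 9: shortest ending here [7, 4, 9, 8, 9] sum 37, len 5
add 7: shortest ending here [9, 8, 9, 7] sum 33, len 4
add 12: shortest ending here [8, 9, 7, 12] sum 36, len 4
add 6: shortest ending here [9, 7, 12, 6] sum 34, len 4
add 4: shortest ending here [9, 7, 12, 6, 4] sum 38, len 5
add 9: shortest ending here [12, 6, 4, 9] sum 31, len 4
add 8: shortest ending here [12, 6, 4, 9, 8] sum 39, len 5
add 11: shortest ending here [4, 9, 8, 11] sum 32, len 4
Shortest qualifying length: 4.

4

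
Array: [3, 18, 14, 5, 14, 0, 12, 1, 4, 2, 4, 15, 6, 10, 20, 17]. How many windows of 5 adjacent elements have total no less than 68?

1

[3, 18, 14, 5, 14] → sum 54
[18, 14, 5, 14, 0] → sum 51
[14, 5, 14, 0, 12] → sum 45
[5, 14, 0, 12, 1] → sum 32
[14, 0, 12, 1, 4] → sum 31
[0, 12, 1, 4, 2] → sum 19
[12, 1, 4, 2, 4] → sum 23
[1, 4, 2, 4, 15] → sum 26
[4, 2, 4, 15, 6] → sum 31
[2, 4, 15, 6, 10] → sum 37
[4, 15, 6, 10, 20] → sum 55
[15, 6, 10, 20, 17] → sum 68  ≥ 68 ✓
1 window satisfy the condition.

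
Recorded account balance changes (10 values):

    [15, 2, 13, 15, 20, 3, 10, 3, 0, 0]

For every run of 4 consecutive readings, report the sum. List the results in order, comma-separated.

Sliding a size-4 window across the 10 values:
[15, 2, 13, 15] → sum 45
[2, 13, 15, 20] → sum 50
[13, 15, 20, 3] → sum 51
[15, 20, 3, 10] → sum 48
[20, 3, 10, 3] → sum 36
[3, 10, 3, 0] → sum 16
[10, 3, 0, 0] → sum 13

45, 50, 51, 48, 36, 16, 13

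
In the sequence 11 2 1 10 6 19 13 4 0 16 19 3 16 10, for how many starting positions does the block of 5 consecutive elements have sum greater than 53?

2

(11, 2, 1, 10, 6) → sum 30
(2, 1, 10, 6, 19) → sum 38
(1, 10, 6, 19, 13) → sum 49
(10, 6, 19, 13, 4) → sum 52
(6, 19, 13, 4, 0) → sum 42
(19, 13, 4, 0, 16) → sum 52
(13, 4, 0, 16, 19) → sum 52
(4, 0, 16, 19, 3) → sum 42
(0, 16, 19, 3, 16) → sum 54  > 53 ✓
(16, 19, 3, 16, 10) → sum 64  > 53 ✓
2 windows satisfy the condition.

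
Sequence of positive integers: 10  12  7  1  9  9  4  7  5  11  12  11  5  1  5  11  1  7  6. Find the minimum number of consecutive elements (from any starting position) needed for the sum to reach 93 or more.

12

add 10: running sum 10 < 93
add 12: running sum 22 < 93
add 7: running sum 29 < 93
add 1: running sum 30 < 93
add 9: running sum 39 < 93
add 9: running sum 48 < 93
add 4: running sum 52 < 93
add 7: running sum 59 < 93
add 5: running sum 64 < 93
add 11: running sum 75 < 93
add 12: running sum 87 < 93
add 11: shortest ending here [10, 12, 7, 1, 9, 9, 4, 7, 5, 11, 12, 11] sum 98, len 12
add 5: shortest ending here [12, 7, 1, 9, 9, 4, 7, 5, 11, 12, 11, 5] sum 93, len 12
add 1: shortest ending here [12, 7, 1, 9, 9, 4, 7, 5, 11, 12, 11, 5, 1] sum 94, len 13
add 5: shortest ending here [12, 7, 1, 9, 9, 4, 7, 5, 11, 12, 11, 5, 1, 5] sum 99, len 14
add 11: shortest ending here [7, 1, 9, 9, 4, 7, 5, 11, 12, 11, 5, 1, 5, 11] sum 98, len 14
add 1: shortest ending here [7, 1, 9, 9, 4, 7, 5, 11, 12, 11, 5, 1, 5, 11, 1] sum 99, len 15
add 7: shortest ending here [9, 9, 4, 7, 5, 11, 12, 11, 5, 1, 5, 11, 1, 7] sum 98, len 14
add 6: shortest ending here [9, 4, 7, 5, 11, 12, 11, 5, 1, 5, 11, 1, 7, 6] sum 95, len 14
Shortest qualifying length: 12.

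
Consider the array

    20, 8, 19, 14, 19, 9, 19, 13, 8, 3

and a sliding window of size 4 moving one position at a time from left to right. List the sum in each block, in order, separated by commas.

[20, 8, 19, 14] → sum 61
[8, 19, 14, 19] → sum 60
[19, 14, 19, 9] → sum 61
[14, 19, 9, 19] → sum 61
[19, 9, 19, 13] → sum 60
[9, 19, 13, 8] → sum 49
[19, 13, 8, 3] → sum 43

61, 60, 61, 61, 60, 49, 43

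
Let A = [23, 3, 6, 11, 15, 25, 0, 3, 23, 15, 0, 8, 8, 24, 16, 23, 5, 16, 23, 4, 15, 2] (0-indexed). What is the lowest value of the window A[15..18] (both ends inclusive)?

Elements at indices 15..18: 23, 5, 16, 23
min(23, 5, 16, 23) = 5

5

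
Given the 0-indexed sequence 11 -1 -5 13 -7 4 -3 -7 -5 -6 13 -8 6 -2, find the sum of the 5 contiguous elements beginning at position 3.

Elements at indices 3..7: 13, -7, 4, -3, -7
sum(13, -7, 4, -3, -7) = 0

0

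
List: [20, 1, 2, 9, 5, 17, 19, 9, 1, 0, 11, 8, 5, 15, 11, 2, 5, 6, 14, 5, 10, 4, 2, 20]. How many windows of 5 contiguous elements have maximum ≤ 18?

(20, 1, 2, 9, 5) → max 20
(1, 2, 9, 5, 17) → max 17  ≤ 18 ✓
(2, 9, 5, 17, 19) → max 19
(9, 5, 17, 19, 9) → max 19
(5, 17, 19, 9, 1) → max 19
(17, 19, 9, 1, 0) → max 19
(19, 9, 1, 0, 11) → max 19
(9, 1, 0, 11, 8) → max 11  ≤ 18 ✓
(1, 0, 11, 8, 5) → max 11  ≤ 18 ✓
(0, 11, 8, 5, 15) → max 15  ≤ 18 ✓
(11, 8, 5, 15, 11) → max 15  ≤ 18 ✓
(8, 5, 15, 11, 2) → max 15  ≤ 18 ✓
(5, 15, 11, 2, 5) → max 15  ≤ 18 ✓
(15, 11, 2, 5, 6) → max 15  ≤ 18 ✓
(11, 2, 5, 6, 14) → max 14  ≤ 18 ✓
(2, 5, 6, 14, 5) → max 14  ≤ 18 ✓
(5, 6, 14, 5, 10) → max 14  ≤ 18 ✓
(6, 14, 5, 10, 4) → max 14  ≤ 18 ✓
(14, 5, 10, 4, 2) → max 14  ≤ 18 ✓
(5, 10, 4, 2, 20) → max 20
13 windows satisfy the condition.

13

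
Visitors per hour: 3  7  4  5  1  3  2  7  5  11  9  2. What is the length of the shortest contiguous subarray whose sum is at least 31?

Extend right; whenever the sum reaches 31, record the length and shrink from the left:
add 3: running sum 3 < 31
add 7: running sum 10 < 31
add 4: running sum 14 < 31
add 5: running sum 19 < 31
add 1: running sum 20 < 31
add 3: running sum 23 < 31
add 2: running sum 25 < 31
end 7: [3, 7, 4, 5, 1, 3, 2, 7] sum 32, len 8
end 8: [7, 4, 5, 1, 3, 2, 7, 5] sum 34, len 8
end 9: [5, 1, 3, 2, 7, 5, 11] sum 34, len 7
end 10: [7, 5, 11, 9] sum 32, len 4
end 11: [7, 5, 11, 9, 2] sum 34, len 5
Shortest qualifying length: 4.

4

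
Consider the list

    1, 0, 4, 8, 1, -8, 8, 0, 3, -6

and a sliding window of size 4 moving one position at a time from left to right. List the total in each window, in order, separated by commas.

(1, 0, 4, 8) → sum 13
(0, 4, 8, 1) → sum 13
(4, 8, 1, -8) → sum 5
(8, 1, -8, 8) → sum 9
(1, -8, 8, 0) → sum 1
(-8, 8, 0, 3) → sum 3
(8, 0, 3, -6) → sum 5

13, 13, 5, 9, 1, 3, 5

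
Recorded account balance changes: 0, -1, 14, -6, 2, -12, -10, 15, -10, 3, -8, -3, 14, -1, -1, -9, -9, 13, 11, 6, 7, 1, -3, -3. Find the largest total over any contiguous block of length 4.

37

0 -1 14 -6 → sum 7
-1 14 -6 2 → sum 9
14 -6 2 -12 → sum -2
-6 2 -12 -10 → sum -26
2 -12 -10 15 → sum -5
-12 -10 15 -10 → sum -17
-10 15 -10 3 → sum -2
15 -10 3 -8 → sum 0
-10 3 -8 -3 → sum -18
3 -8 -3 14 → sum 6
-8 -3 14 -1 → sum 2
-3 14 -1 -1 → sum 9
14 -1 -1 -9 → sum 3
-1 -1 -9 -9 → sum -20
-1 -9 -9 13 → sum -6
-9 -9 13 11 → sum 6
-9 13 11 6 → sum 21
13 11 6 7 → sum 37
11 6 7 1 → sum 25
6 7 1 -3 → sum 11
7 1 -3 -3 → sum 2
Largest of these is 37.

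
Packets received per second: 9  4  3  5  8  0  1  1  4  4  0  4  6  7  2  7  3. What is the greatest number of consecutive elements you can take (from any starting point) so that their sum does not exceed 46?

Extend to the right; shrink from the left whenever the sum exceeds 46:
→ 9: sum 9, len 1
→ 4: sum 13, len 2
→ 3: sum 16, len 3
→ 5: sum 21, len 4
→ 8: sum 29, len 5
→ 0: sum 29, len 6
→ 1: sum 30, len 7
→ 1: sum 31, len 8
→ 4: sum 35, len 9
→ 4: sum 39, len 10
→ 0: sum 39, len 11
→ 4: sum 43, len 12
→ 6 (dropped 9): sum 40, len 12
→ 7 (dropped 4): sum 43, len 12
→ 2: sum 45, len 13
→ 7 (dropped 3, 5): sum 44, len 12
→ 3 (dropped 8): sum 39, len 12
Longest length seen: 13.

13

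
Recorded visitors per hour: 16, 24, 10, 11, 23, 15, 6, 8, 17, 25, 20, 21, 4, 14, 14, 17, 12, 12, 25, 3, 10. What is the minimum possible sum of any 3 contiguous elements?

29

Each size-3 window and its sum:
16 24 10 → sum 50
24 10 11 → sum 45
10 11 23 → sum 44
11 23 15 → sum 49
23 15 6 → sum 44
15 6 8 → sum 29
6 8 17 → sum 31
8 17 25 → sum 50
17 25 20 → sum 62
25 20 21 → sum 66
20 21 4 → sum 45
21 4 14 → sum 39
4 14 14 → sum 32
14 14 17 → sum 45
14 17 12 → sum 43
17 12 12 → sum 41
12 12 25 → sum 49
12 25 3 → sum 40
25 3 10 → sum 38
Minimum of these is 29.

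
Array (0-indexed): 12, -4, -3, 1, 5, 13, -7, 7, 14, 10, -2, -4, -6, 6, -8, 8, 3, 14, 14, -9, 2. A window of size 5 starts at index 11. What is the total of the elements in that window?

Elements at indices 11..15: -4, -6, 6, -8, 8
sum(-4, -6, 6, -8, 8) = -4

-4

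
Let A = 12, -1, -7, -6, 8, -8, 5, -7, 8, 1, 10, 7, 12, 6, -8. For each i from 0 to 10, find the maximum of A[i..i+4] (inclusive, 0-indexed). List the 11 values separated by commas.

12, 8, 8, 8, 8, 8, 10, 10, 12, 12, 12

[12, -1, -7, -6, 8] → max 12
[-1, -7, -6, 8, -8] → max 8
[-7, -6, 8, -8, 5] → max 8
[-6, 8, -8, 5, -7] → max 8
[8, -8, 5, -7, 8] → max 8
[-8, 5, -7, 8, 1] → max 8
[5, -7, 8, 1, 10] → max 10
[-7, 8, 1, 10, 7] → max 10
[8, 1, 10, 7, 12] → max 12
[1, 10, 7, 12, 6] → max 12
[10, 7, 12, 6, -8] → max 12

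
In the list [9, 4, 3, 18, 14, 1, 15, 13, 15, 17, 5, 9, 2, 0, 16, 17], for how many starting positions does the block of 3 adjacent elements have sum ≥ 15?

9 4 3 → sum 16  ≥ 15 ✓
4 3 18 → sum 25  ≥ 15 ✓
3 18 14 → sum 35  ≥ 15 ✓
18 14 1 → sum 33  ≥ 15 ✓
14 1 15 → sum 30  ≥ 15 ✓
1 15 13 → sum 29  ≥ 15 ✓
15 13 15 → sum 43  ≥ 15 ✓
13 15 17 → sum 45  ≥ 15 ✓
15 17 5 → sum 37  ≥ 15 ✓
17 5 9 → sum 31  ≥ 15 ✓
5 9 2 → sum 16  ≥ 15 ✓
9 2 0 → sum 11
2 0 16 → sum 18  ≥ 15 ✓
0 16 17 → sum 33  ≥ 15 ✓
13 windows satisfy the condition.

13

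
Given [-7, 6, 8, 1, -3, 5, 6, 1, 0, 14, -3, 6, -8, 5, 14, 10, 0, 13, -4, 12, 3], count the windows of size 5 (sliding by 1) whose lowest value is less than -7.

-7 6 8 1 -3 → min -7
6 8 1 -3 5 → min -3
8 1 -3 5 6 → min -3
1 -3 5 6 1 → min -3
-3 5 6 1 0 → min -3
5 6 1 0 14 → min 0
6 1 0 14 -3 → min -3
1 0 14 -3 6 → min -3
0 14 -3 6 -8 → min -8  < -7 ✓
14 -3 6 -8 5 → min -8  < -7 ✓
-3 6 -8 5 14 → min -8  < -7 ✓
6 -8 5 14 10 → min -8  < -7 ✓
-8 5 14 10 0 → min -8  < -7 ✓
5 14 10 0 13 → min 0
14 10 0 13 -4 → min -4
10 0 13 -4 12 → min -4
0 13 -4 12 3 → min -4
5 windows satisfy the condition.

5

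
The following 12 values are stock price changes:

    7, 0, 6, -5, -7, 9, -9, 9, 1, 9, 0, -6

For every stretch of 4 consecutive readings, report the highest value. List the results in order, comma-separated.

7 0 6 -5 → max 7
0 6 -5 -7 → max 6
6 -5 -7 9 → max 9
-5 -7 9 -9 → max 9
-7 9 -9 9 → max 9
9 -9 9 1 → max 9
-9 9 1 9 → max 9
9 1 9 0 → max 9
1 9 0 -6 → max 9

7, 6, 9, 9, 9, 9, 9, 9, 9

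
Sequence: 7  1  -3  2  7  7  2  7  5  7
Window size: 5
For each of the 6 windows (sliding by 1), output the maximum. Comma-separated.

(7, 1, -3, 2, 7) → max 7
(1, -3, 2, 7, 7) → max 7
(-3, 2, 7, 7, 2) → max 7
(2, 7, 7, 2, 7) → max 7
(7, 7, 2, 7, 5) → max 7
(7, 2, 7, 5, 7) → max 7

7, 7, 7, 7, 7, 7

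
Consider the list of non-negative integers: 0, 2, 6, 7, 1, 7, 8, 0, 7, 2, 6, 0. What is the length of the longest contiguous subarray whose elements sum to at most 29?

6

→ 0: sum 0, len 1
→ 2: sum 2, len 2
→ 6: sum 8, len 3
→ 7: sum 15, len 4
→ 1: sum 16, len 5
→ 7: sum 23, len 6
→ 8 (dropped 0, 2): sum 29, len 5
→ 0: sum 29, len 6
→ 7 (dropped 6, 7): sum 23, len 5
→ 2: sum 25, len 6
→ 6 (dropped 1, 7): sum 23, len 5
→ 0: sum 23, len 6
Longest length seen: 6.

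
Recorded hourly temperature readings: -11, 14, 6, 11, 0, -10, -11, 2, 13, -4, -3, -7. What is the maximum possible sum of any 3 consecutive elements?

31

Window sums for each of the 10 positions:
(-11, 14, 6) → sum 9
(14, 6, 11) → sum 31
(6, 11, 0) → sum 17
(11, 0, -10) → sum 1
(0, -10, -11) → sum -21
(-10, -11, 2) → sum -19
(-11, 2, 13) → sum 4
(2, 13, -4) → sum 11
(13, -4, -3) → sum 6
(-4, -3, -7) → sum -14
Maximum of these is 31.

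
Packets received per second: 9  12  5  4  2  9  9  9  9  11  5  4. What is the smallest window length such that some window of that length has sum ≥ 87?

add 9: running sum 9 < 87
add 12: running sum 21 < 87
add 5: running sum 26 < 87
add 4: running sum 30 < 87
add 2: running sum 32 < 87
add 9: running sum 41 < 87
add 9: running sum 50 < 87
add 9: running sum 59 < 87
add 9: running sum 68 < 87
add 11: running sum 79 < 87
add 5: running sum 84 < 87
add 4: shortest ending here [9, 12, 5, 4, 2, 9, 9, 9, 9, 11, 5, 4] sum 88, len 12
Shortest qualifying length: 12.

12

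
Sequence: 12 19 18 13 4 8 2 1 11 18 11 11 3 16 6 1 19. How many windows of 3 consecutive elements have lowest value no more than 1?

5

[12, 19, 18] → min 12
[19, 18, 13] → min 13
[18, 13, 4] → min 4
[13, 4, 8] → min 4
[4, 8, 2] → min 2
[8, 2, 1] → min 1  ≤ 1 ✓
[2, 1, 11] → min 1  ≤ 1 ✓
[1, 11, 18] → min 1  ≤ 1 ✓
[11, 18, 11] → min 11
[18, 11, 11] → min 11
[11, 11, 3] → min 3
[11, 3, 16] → min 3
[3, 16, 6] → min 3
[16, 6, 1] → min 1  ≤ 1 ✓
[6, 1, 19] → min 1  ≤ 1 ✓
5 windows satisfy the condition.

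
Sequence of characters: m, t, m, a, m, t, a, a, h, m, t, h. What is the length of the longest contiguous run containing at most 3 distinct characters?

Extend right; when distinct count exceeds 3, shrink from the left:
add m: window [m] (1 distinct), len 1
add t: window [m, t] (2 distinct), len 2
add m: window [m, t, m] (2 distinct), len 3
add a: window [m, t, m, a] (3 distinct), len 4
add m: window [m, t, m, a, m] (3 distinct), len 5
add t: window [m, t, m, a, m, t] (3 distinct), len 6
add a: window [m, t, m, a, m, t, a] (3 distinct), len 7
add a: window [m, t, m, a, m, t, a, a] (3 distinct), len 8
add h: window [t, a, a, h] (3 distinct), len 4
add m: window [a, a, h, m] (3 distinct), len 4
add t: window [h, m, t] (3 distinct), len 3
add h: window [h, m, t, h] (3 distinct), len 4
Longest length with ≤3 distinct: 8.

8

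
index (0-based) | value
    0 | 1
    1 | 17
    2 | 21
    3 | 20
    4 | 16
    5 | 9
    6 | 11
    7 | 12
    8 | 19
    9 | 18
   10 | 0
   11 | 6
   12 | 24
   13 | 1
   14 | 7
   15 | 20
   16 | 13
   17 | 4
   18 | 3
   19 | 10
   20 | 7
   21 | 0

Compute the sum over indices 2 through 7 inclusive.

89

Elements at indices 2..7: 21, 20, 16, 9, 11, 12
sum(21, 20, 16, 9, 11, 12) = 89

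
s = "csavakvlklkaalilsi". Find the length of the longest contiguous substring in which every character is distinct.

add c: [c] len 1
add s: [c, s] len 2
add a: [c, s, a] len 3
add v: [c, s, a, v] len 4
add a (repeat a, move left end past it): [v, a] len 2
add k: [v, a, k] len 3
add v (repeat v, move left end past it): [a, k, v] len 3
add l: [a, k, v, l] len 4
add k (repeat k, move left end past it): [v, l, k] len 3
add l (repeat l, move left end past it): [k, l] len 2
add k (repeat k, move left end past it): [l, k] len 2
add a: [l, k, a] len 3
add a (repeat a, move left end past it): [a] len 1
add l: [a, l] len 2
add i: [a, l, i] len 3
add l (repeat l, move left end past it): [i, l] len 2
add s: [i, l, s] len 3
add i (repeat i, move left end past it): [l, s, i] len 3
Longest all-distinct length: 4.

4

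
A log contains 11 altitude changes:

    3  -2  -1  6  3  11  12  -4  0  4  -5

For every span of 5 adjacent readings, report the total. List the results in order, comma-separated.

(3, -2, -1, 6, 3) → sum 9
(-2, -1, 6, 3, 11) → sum 17
(-1, 6, 3, 11, 12) → sum 31
(6, 3, 11, 12, -4) → sum 28
(3, 11, 12, -4, 0) → sum 22
(11, 12, -4, 0, 4) → sum 23
(12, -4, 0, 4, -5) → sum 7

9, 17, 31, 28, 22, 23, 7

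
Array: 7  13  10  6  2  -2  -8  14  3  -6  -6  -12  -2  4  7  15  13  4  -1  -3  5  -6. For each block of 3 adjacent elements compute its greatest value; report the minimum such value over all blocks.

-6

[7, 13, 10] → max 13
[13, 10, 6] → max 13
[10, 6, 2] → max 10
[6, 2, -2] → max 6
[2, -2, -8] → max 2
[-2, -8, 14] → max 14
[-8, 14, 3] → max 14
[14, 3, -6] → max 14
[3, -6, -6] → max 3
[-6, -6, -12] → max -6
[-6, -12, -2] → max -2
[-12, -2, 4] → max 4
[-2, 4, 7] → max 7
[4, 7, 15] → max 15
[7, 15, 13] → max 15
[15, 13, 4] → max 15
[13, 4, -1] → max 13
[4, -1, -3] → max 4
[-1, -3, 5] → max 5
[-3, 5, -6] → max 5
Minimum of these is -6.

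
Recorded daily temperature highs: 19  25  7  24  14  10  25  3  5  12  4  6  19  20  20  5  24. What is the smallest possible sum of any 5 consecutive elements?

(19, 25, 7, 24, 14) → sum 89
(25, 7, 24, 14, 10) → sum 80
(7, 24, 14, 10, 25) → sum 80
(24, 14, 10, 25, 3) → sum 76
(14, 10, 25, 3, 5) → sum 57
(10, 25, 3, 5, 12) → sum 55
(25, 3, 5, 12, 4) → sum 49
(3, 5, 12, 4, 6) → sum 30
(5, 12, 4, 6, 19) → sum 46
(12, 4, 6, 19, 20) → sum 61
(4, 6, 19, 20, 20) → sum 69
(6, 19, 20, 20, 5) → sum 70
(19, 20, 20, 5, 24) → sum 88
Smallest of these is 30.

30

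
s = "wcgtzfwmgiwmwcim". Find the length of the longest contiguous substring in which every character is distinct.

7

[w] len 1
[w, c] len 2
[w, c, g] len 3
[w, c, g, t] len 4
[w, c, g, t, z] len 5
[w, c, g, t, z, f] len 6
[c, g, t, z, f, w] len 6
[c, g, t, z, f, w, m] len 7
[t, z, f, w, m, g] len 6
[t, z, f, w, m, g, i] len 7
[m, g, i, w] len 4
[g, i, w, m] len 4
[m, w] len 2
[m, w, c] len 3
[m, w, c, i] len 4
[w, c, i, m] len 4
Longest all-distinct length: 7.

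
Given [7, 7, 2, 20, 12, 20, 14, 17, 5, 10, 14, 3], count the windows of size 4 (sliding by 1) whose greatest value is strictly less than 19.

3

(7, 7, 2, 20) → max 20
(7, 2, 20, 12) → max 20
(2, 20, 12, 20) → max 20
(20, 12, 20, 14) → max 20
(12, 20, 14, 17) → max 20
(20, 14, 17, 5) → max 20
(14, 17, 5, 10) → max 17  < 19 ✓
(17, 5, 10, 14) → max 17  < 19 ✓
(5, 10, 14, 3) → max 14  < 19 ✓
3 windows satisfy the condition.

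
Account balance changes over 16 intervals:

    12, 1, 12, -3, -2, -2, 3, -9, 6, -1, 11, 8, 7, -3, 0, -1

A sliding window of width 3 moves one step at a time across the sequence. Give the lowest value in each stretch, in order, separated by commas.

1, -3, -3, -3, -2, -9, -9, -9, -1, -1, 7, -3, -3, -3

[12, 1, 12] → min 1
[1, 12, -3] → min -3
[12, -3, -2] → min -3
[-3, -2, -2] → min -3
[-2, -2, 3] → min -2
[-2, 3, -9] → min -9
[3, -9, 6] → min -9
[-9, 6, -1] → min -9
[6, -1, 11] → min -1
[-1, 11, 8] → min -1
[11, 8, 7] → min 7
[8, 7, -3] → min -3
[7, -3, 0] → min -3
[-3, 0, -1] → min -3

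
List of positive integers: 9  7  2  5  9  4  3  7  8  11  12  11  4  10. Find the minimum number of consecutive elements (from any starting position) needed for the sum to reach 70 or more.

Extend right; whenever the sum reaches 70, record the length and shrink from the left:
add 9: running sum 9 < 70
add 7: running sum 16 < 70
add 2: running sum 18 < 70
add 5: running sum 23 < 70
add 9: running sum 32 < 70
add 4: running sum 36 < 70
add 3: running sum 39 < 70
add 7: running sum 46 < 70
add 8: running sum 54 < 70
add 11: running sum 65 < 70
add 12: shortest ending here [9, 7, 2, 5, 9, 4, 3, 7, 8, 11, 12] sum 77, len 11
add 11: shortest ending here [5, 9, 4, 3, 7, 8, 11, 12, 11] sum 70, len 9
add 4: shortest ending here [5, 9, 4, 3, 7, 8, 11, 12, 11, 4] sum 74, len 10
add 10: shortest ending here [4, 3, 7, 8, 11, 12, 11, 4, 10] sum 70, len 9
Shortest qualifying length: 9.

9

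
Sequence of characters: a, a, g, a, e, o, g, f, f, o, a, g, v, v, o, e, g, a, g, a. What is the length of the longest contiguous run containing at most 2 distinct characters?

4

Extend right; when distinct count exceeds 2, shrink from the left:
add a: window [a] (1 distinct), len 1
add a: window [a, a] (1 distinct), len 2
add g: window [a, a, g] (2 distinct), len 3
add a: window [a, a, g, a] (2 distinct), len 4
add e: window [a, e] (2 distinct), len 2
add o: window [e, o] (2 distinct), len 2
add g: window [o, g] (2 distinct), len 2
add f: window [g, f] (2 distinct), len 2
add f: window [g, f, f] (2 distinct), len 3
add o: window [f, f, o] (2 distinct), len 3
add a: window [o, a] (2 distinct), len 2
add g: window [a, g] (2 distinct), len 2
add v: window [g, v] (2 distinct), len 2
add v: window [g, v, v] (2 distinct), len 3
add o: window [v, v, o] (2 distinct), len 3
add e: window [o, e] (2 distinct), len 2
add g: window [e, g] (2 distinct), len 2
add a: window [g, a] (2 distinct), len 2
add g: window [g, a, g] (2 distinct), len 3
add a: window [g, a, g, a] (2 distinct), len 4
Longest length with ≤2 distinct: 4.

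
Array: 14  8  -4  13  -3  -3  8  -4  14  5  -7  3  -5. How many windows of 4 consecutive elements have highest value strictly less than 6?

1

14 8 -4 13 → max 14
8 -4 13 -3 → max 13
-4 13 -3 -3 → max 13
13 -3 -3 8 → max 13
-3 -3 8 -4 → max 8
-3 8 -4 14 → max 14
8 -4 14 5 → max 14
-4 14 5 -7 → max 14
14 5 -7 3 → max 14
5 -7 3 -5 → max 5  < 6 ✓
1 window satisfy the condition.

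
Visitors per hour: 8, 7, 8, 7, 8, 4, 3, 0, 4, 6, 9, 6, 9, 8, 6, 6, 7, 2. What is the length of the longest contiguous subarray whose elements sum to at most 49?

add 8: [8] sum 8, len 1
add 7: [8, 7] sum 15, len 2
add 8: [8, 7, 8] sum 23, len 3
add 7: [8, 7, 8, 7] sum 30, len 4
add 8: [8, 7, 8, 7, 8] sum 38, len 5
add 4: [8, 7, 8, 7, 8, 4] sum 42, len 6
add 3: [8, 7, 8, 7, 8, 4, 3] sum 45, len 7
add 0: [8, 7, 8, 7, 8, 4, 3, 0] sum 45, len 8
add 4: [8, 7, 8, 7, 8, 4, 3, 0, 4] sum 49, len 9
add 6: [7, 8, 7, 8, 4, 3, 0, 4, 6] sum 47, len 9
add 9: [8, 7, 8, 4, 3, 0, 4, 6, 9] sum 49, len 9
add 6: [7, 8, 4, 3, 0, 4, 6, 9, 6] sum 47, len 9
add 9: [8, 4, 3, 0, 4, 6, 9, 6, 9] sum 49, len 9
add 8: [4, 3, 0, 4, 6, 9, 6, 9, 8] sum 49, len 9
add 6: [0, 4, 6, 9, 6, 9, 8, 6] sum 48, len 8
add 6: [9, 6, 9, 8, 6, 6] sum 44, len 6
add 7: [6, 9, 8, 6, 6, 7] sum 42, len 6
add 2: [6, 9, 8, 6, 6, 7, 2] sum 44, len 7
Longest length seen: 9.

9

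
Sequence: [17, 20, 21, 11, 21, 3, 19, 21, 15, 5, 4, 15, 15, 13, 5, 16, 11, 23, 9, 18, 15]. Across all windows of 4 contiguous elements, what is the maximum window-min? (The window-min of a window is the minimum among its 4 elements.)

Window mins for each of the 18 positions:
[17, 20, 21, 11] → min 11
[20, 21, 11, 21] → min 11
[21, 11, 21, 3] → min 3
[11, 21, 3, 19] → min 3
[21, 3, 19, 21] → min 3
[3, 19, 21, 15] → min 3
[19, 21, 15, 5] → min 5
[21, 15, 5, 4] → min 4
[15, 5, 4, 15] → min 4
[5, 4, 15, 15] → min 4
[4, 15, 15, 13] → min 4
[15, 15, 13, 5] → min 5
[15, 13, 5, 16] → min 5
[13, 5, 16, 11] → min 5
[5, 16, 11, 23] → min 5
[16, 11, 23, 9] → min 9
[11, 23, 9, 18] → min 9
[23, 9, 18, 15] → min 9
Maximum of these is 11.

11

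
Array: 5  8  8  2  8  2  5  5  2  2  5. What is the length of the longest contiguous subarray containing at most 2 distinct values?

Extend right; when distinct count exceeds 2, shrink from the left:
[5] 1 distinct, len 1
[5, 8] 2 distinct, len 2
[5, 8, 8] 2 distinct, len 3
[8, 8, 2] 2 distinct, len 3
[8, 8, 2, 8] 2 distinct, len 4
[8, 8, 2, 8, 2] 2 distinct, len 5
[2, 5] 2 distinct, len 2
[2, 5, 5] 2 distinct, len 3
[2, 5, 5, 2] 2 distinct, len 4
[2, 5, 5, 2, 2] 2 distinct, len 5
[2, 5, 5, 2, 2, 5] 2 distinct, len 6
Longest length with ≤2 distinct: 6.

6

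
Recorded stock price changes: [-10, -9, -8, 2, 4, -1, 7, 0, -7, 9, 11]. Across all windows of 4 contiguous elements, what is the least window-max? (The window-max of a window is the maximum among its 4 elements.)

Each size-4 window and its max:
[-10, -9, -8, 2] → max 2
[-9, -8, 2, 4] → max 4
[-8, 2, 4, -1] → max 4
[2, 4, -1, 7] → max 7
[4, -1, 7, 0] → max 7
[-1, 7, 0, -7] → max 7
[7, 0, -7, 9] → max 9
[0, -7, 9, 11] → max 11
Least of these is 2.

2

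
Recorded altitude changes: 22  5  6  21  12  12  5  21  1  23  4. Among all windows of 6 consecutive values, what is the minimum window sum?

22 5 6 21 12 12 → sum 78
5 6 21 12 12 5 → sum 61
6 21 12 12 5 21 → sum 77
21 12 12 5 21 1 → sum 72
12 12 5 21 1 23 → sum 74
12 5 21 1 23 4 → sum 66
Minimum of these is 61.

61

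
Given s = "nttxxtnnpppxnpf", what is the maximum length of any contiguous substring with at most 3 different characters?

Extend right; when distinct count exceeds 3, shrink from the left:
add n: window [n] (1 distinct), len 1
add t: window [n, t] (2 distinct), len 2
add t: window [n, t, t] (2 distinct), len 3
add x: window [n, t, t, x] (3 distinct), len 4
add x: window [n, t, t, x, x] (3 distinct), len 5
add t: window [n, t, t, x, x, t] (3 distinct), len 6
add n: window [n, t, t, x, x, t, n] (3 distinct), len 7
add n: window [n, t, t, x, x, t, n, n] (3 distinct), len 8
add p: window [t, n, n, p] (3 distinct), len 4
add p: window [t, n, n, p, p] (3 distinct), len 5
add p: window [t, n, n, p, p, p] (3 distinct), len 6
add x: window [n, n, p, p, p, x] (3 distinct), len 6
add n: window [n, n, p, p, p, x, n] (3 distinct), len 7
add p: window [n, n, p, p, p, x, n, p] (3 distinct), len 8
add f: window [n, p, f] (3 distinct), len 3
Longest length with ≤3 distinct: 8.

8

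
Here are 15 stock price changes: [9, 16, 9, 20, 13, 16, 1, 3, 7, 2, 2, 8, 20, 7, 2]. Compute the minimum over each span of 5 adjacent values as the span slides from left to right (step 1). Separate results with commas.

9, 9, 1, 1, 1, 1, 1, 2, 2, 2, 2

9 16 9 20 13 → min 9
16 9 20 13 16 → min 9
9 20 13 16 1 → min 1
20 13 16 1 3 → min 1
13 16 1 3 7 → min 1
16 1 3 7 2 → min 1
1 3 7 2 2 → min 1
3 7 2 2 8 → min 2
7 2 2 8 20 → min 2
2 2 8 20 7 → min 2
2 8 20 7 2 → min 2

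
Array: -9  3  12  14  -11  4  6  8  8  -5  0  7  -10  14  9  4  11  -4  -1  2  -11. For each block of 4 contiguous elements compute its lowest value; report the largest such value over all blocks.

4

-9 3 12 14 → min -9
3 12 14 -11 → min -11
12 14 -11 4 → min -11
14 -11 4 6 → min -11
-11 4 6 8 → min -11
4 6 8 8 → min 4
6 8 8 -5 → min -5
8 8 -5 0 → min -5
8 -5 0 7 → min -5
-5 0 7 -10 → min -10
0 7 -10 14 → min -10
7 -10 14 9 → min -10
-10 14 9 4 → min -10
14 9 4 11 → min 4
9 4 11 -4 → min -4
4 11 -4 -1 → min -4
11 -4 -1 2 → min -4
-4 -1 2 -11 → min -11
Largest of these is 4.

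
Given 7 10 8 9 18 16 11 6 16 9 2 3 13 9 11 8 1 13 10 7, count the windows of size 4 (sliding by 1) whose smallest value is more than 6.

[7, 10, 8, 9] → min 7  > 6 ✓
[10, 8, 9, 18] → min 8  > 6 ✓
[8, 9, 18, 16] → min 8  > 6 ✓
[9, 18, 16, 11] → min 9  > 6 ✓
[18, 16, 11, 6] → min 6
[16, 11, 6, 16] → min 6
[11, 6, 16, 9] → min 6
[6, 16, 9, 2] → min 2
[16, 9, 2, 3] → min 2
[9, 2, 3, 13] → min 2
[2, 3, 13, 9] → min 2
[3, 13, 9, 11] → min 3
[13, 9, 11, 8] → min 8  > 6 ✓
[9, 11, 8, 1] → min 1
[11, 8, 1, 13] → min 1
[8, 1, 13, 10] → min 1
[1, 13, 10, 7] → min 1
5 windows satisfy the condition.

5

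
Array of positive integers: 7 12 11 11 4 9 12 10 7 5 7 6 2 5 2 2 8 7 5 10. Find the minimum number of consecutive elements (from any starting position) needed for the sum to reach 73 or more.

add 7: running sum 7 < 73
add 12: running sum 19 < 73
add 11: running sum 30 < 73
add 11: running sum 41 < 73
add 4: running sum 45 < 73
add 9: running sum 54 < 73
add 12: running sum 66 < 73
add 10: shortest ending here [7, 12, 11, 11, 4, 9, 12, 10] sum 76, len 8
add 7: shortest ending here [12, 11, 11, 4, 9, 12, 10, 7] sum 76, len 8
add 5: shortest ending here [12, 11, 11, 4, 9, 12, 10, 7, 5] sum 81, len 9
add 7: shortest ending here [11, 11, 4, 9, 12, 10, 7, 5, 7] sum 76, len 9
add 6: shortest ending here [11, 11, 4, 9, 12, 10, 7, 5, 7, 6] sum 82, len 10
add 2: shortest ending here [11, 4, 9, 12, 10, 7, 5, 7, 6, 2] sum 73, len 10
add 5: shortest ending here [11, 4, 9, 12, 10, 7, 5, 7, 6, 2, 5] sum 78, len 11
add 2: shortest ending here [11, 4, 9, 12, 10, 7, 5, 7, 6, 2, 5, 2] sum 80, len 12
add 2: shortest ending here [11, 4, 9, 12, 10, 7, 5, 7, 6, 2, 5, 2, 2] sum 82, len 13
add 8: shortest ending here [9, 12, 10, 7, 5, 7, 6, 2, 5, 2, 2, 8] sum 75, len 12
add 7: shortest ending here [12, 10, 7, 5, 7, 6, 2, 5, 2, 2, 8, 7] sum 73, len 12
add 5: shortest ending here [12, 10, 7, 5, 7, 6, 2, 5, 2, 2, 8, 7, 5] sum 78, len 13
add 10: shortest ending here [10, 7, 5, 7, 6, 2, 5, 2, 2, 8, 7, 5, 10] sum 76, len 13
Shortest qualifying length: 8.

8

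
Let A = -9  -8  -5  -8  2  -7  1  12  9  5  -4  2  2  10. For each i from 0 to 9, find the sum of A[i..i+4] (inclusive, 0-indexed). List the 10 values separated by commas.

-9 -8 -5 -8 2 → sum -28
-8 -5 -8 2 -7 → sum -26
-5 -8 2 -7 1 → sum -17
-8 2 -7 1 12 → sum 0
2 -7 1 12 9 → sum 17
-7 1 12 9 5 → sum 20
1 12 9 5 -4 → sum 23
12 9 5 -4 2 → sum 24
9 5 -4 2 2 → sum 14
5 -4 2 2 10 → sum 15

-28, -26, -17, 0, 17, 20, 23, 24, 14, 15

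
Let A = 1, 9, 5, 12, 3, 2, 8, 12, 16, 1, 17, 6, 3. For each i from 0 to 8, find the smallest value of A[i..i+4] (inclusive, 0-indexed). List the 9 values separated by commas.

1 9 5 12 3 → min 1
9 5 12 3 2 → min 2
5 12 3 2 8 → min 2
12 3 2 8 12 → min 2
3 2 8 12 16 → min 2
2 8 12 16 1 → min 1
8 12 16 1 17 → min 1
12 16 1 17 6 → min 1
16 1 17 6 3 → min 1

1, 2, 2, 2, 2, 1, 1, 1, 1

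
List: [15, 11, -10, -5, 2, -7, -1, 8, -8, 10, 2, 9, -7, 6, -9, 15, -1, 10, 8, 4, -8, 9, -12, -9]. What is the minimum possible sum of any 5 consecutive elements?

(15, 11, -10, -5, 2) → sum 13
(11, -10, -5, 2, -7) → sum -9
(-10, -5, 2, -7, -1) → sum -21
(-5, 2, -7, -1, 8) → sum -3
(2, -7, -1, 8, -8) → sum -6
(-7, -1, 8, -8, 10) → sum 2
(-1, 8, -8, 10, 2) → sum 11
(8, -8, 10, 2, 9) → sum 21
(-8, 10, 2, 9, -7) → sum 6
(10, 2, 9, -7, 6) → sum 20
(2, 9, -7, 6, -9) → sum 1
(9, -7, 6, -9, 15) → sum 14
(-7, 6, -9, 15, -1) → sum 4
(6, -9, 15, -1, 10) → sum 21
(-9, 15, -1, 10, 8) → sum 23
(15, -1, 10, 8, 4) → sum 36
(-1, 10, 8, 4, -8) → sum 13
(10, 8, 4, -8, 9) → sum 23
(8, 4, -8, 9, -12) → sum 1
(4, -8, 9, -12, -9) → sum -16
Minimum of these is -21.

-21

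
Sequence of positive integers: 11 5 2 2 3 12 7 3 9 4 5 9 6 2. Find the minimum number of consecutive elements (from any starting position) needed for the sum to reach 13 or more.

add 11: running sum 11 < 13
add 5: shortest ending here [11, 5] sum 16, len 2
add 2: shortest ending here [11, 5, 2] sum 18, len 3
add 2: shortest ending here [11, 5, 2, 2] sum 20, len 4
add 3: shortest ending here [11, 5, 2, 2, 3] sum 23, len 5
add 12: shortest ending here [3, 12] sum 15, len 2
add 7: shortest ending here [12, 7] sum 19, len 2
add 3: shortest ending here [12, 7, 3] sum 22, len 3
add 9: shortest ending here [7, 3, 9] sum 19, len 3
add 4: shortest ending here [9, 4] sum 13, len 2
add 5: shortest ending here [9, 4, 5] sum 18, len 3
add 9: shortest ending here [5, 9] sum 14, len 2
add 6: shortest ending here [9, 6] sum 15, len 2
add 2: shortest ending here [9, 6, 2] sum 17, len 3
Shortest qualifying length: 2.

2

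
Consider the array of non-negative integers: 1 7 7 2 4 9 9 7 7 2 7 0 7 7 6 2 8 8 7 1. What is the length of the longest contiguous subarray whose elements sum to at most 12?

3

add 1: [1] sum 1, len 1
add 7: [1, 7] sum 8, len 2
add 7: [7] sum 7, len 1
add 2: [7, 2] sum 9, len 2
add 4: [2, 4] sum 6, len 2
add 9: [9] sum 9, len 1
add 9: [9] sum 9, len 1
add 7: [7] sum 7, len 1
add 7: [7] sum 7, len 1
add 2: [7, 2] sum 9, len 2
add 7: [2, 7] sum 9, len 2
add 0: [2, 7, 0] sum 9, len 3
add 7: [0, 7] sum 7, len 2
add 7: [7] sum 7, len 1
add 6: [6] sum 6, len 1
add 2: [6, 2] sum 8, len 2
add 8: [2, 8] sum 10, len 2
add 8: [8] sum 8, len 1
add 7: [7] sum 7, len 1
add 1: [7, 1] sum 8, len 2
Longest length seen: 3.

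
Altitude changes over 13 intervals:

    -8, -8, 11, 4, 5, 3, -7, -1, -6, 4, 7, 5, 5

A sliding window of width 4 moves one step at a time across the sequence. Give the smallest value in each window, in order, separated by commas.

-8 -8 11 4 → min -8
-8 11 4 5 → min -8
11 4 5 3 → min 3
4 5 3 -7 → min -7
5 3 -7 -1 → min -7
3 -7 -1 -6 → min -7
-7 -1 -6 4 → min -7
-1 -6 4 7 → min -6
-6 4 7 5 → min -6
4 7 5 5 → min 4

-8, -8, 3, -7, -7, -7, -7, -6, -6, 4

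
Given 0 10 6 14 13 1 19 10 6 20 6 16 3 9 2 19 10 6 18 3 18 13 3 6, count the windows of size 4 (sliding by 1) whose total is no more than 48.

(0, 10, 6, 14) → sum 30  ≤ 48 ✓
(10, 6, 14, 13) → sum 43  ≤ 48 ✓
(6, 14, 13, 1) → sum 34  ≤ 48 ✓
(14, 13, 1, 19) → sum 47  ≤ 48 ✓
(13, 1, 19, 10) → sum 43  ≤ 48 ✓
(1, 19, 10, 6) → sum 36  ≤ 48 ✓
(19, 10, 6, 20) → sum 55
(10, 6, 20, 6) → sum 42  ≤ 48 ✓
(6, 20, 6, 16) → sum 48  ≤ 48 ✓
(20, 6, 16, 3) → sum 45  ≤ 48 ✓
(6, 16, 3, 9) → sum 34  ≤ 48 ✓
(16, 3, 9, 2) → sum 30  ≤ 48 ✓
(3, 9, 2, 19) → sum 33  ≤ 48 ✓
(9, 2, 19, 10) → sum 40  ≤ 48 ✓
(2, 19, 10, 6) → sum 37  ≤ 48 ✓
(19, 10, 6, 18) → sum 53
(10, 6, 18, 3) → sum 37  ≤ 48 ✓
(6, 18, 3, 18) → sum 45  ≤ 48 ✓
(18, 3, 18, 13) → sum 52
(3, 18, 13, 3) → sum 37  ≤ 48 ✓
(18, 13, 3, 6) → sum 40  ≤ 48 ✓
18 windows satisfy the condition.

18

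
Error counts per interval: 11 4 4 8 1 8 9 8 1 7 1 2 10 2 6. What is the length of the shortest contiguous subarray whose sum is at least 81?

15

add 11: running sum 11 < 81
add 4: running sum 15 < 81
add 4: running sum 19 < 81
add 8: running sum 27 < 81
add 1: running sum 28 < 81
add 8: running sum 36 < 81
add 9: running sum 45 < 81
add 8: running sum 53 < 81
add 1: running sum 54 < 81
add 7: running sum 61 < 81
add 1: running sum 62 < 81
add 2: running sum 64 < 81
add 10: running sum 74 < 81
add 2: running sum 76 < 81
end 14: [11, 4, 4, 8, 1, 8, 9, 8, 1, 7, 1, 2, 10, 2, 6] sum 82, len 15
Shortest qualifying length: 15.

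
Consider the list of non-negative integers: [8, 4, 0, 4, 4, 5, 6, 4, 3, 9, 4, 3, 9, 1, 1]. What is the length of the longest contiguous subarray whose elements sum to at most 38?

add 8: [8] sum 8, len 1
add 4: [8, 4] sum 12, len 2
add 0: [8, 4, 0] sum 12, len 3
add 4: [8, 4, 0, 4] sum 16, len 4
add 4: [8, 4, 0, 4, 4] sum 20, len 5
add 5: [8, 4, 0, 4, 4, 5] sum 25, len 6
add 6: [8, 4, 0, 4, 4, 5, 6] sum 31, len 7
add 4: [8, 4, 0, 4, 4, 5, 6, 4] sum 35, len 8
add 3: [8, 4, 0, 4, 4, 5, 6, 4, 3] sum 38, len 9
add 9: [0, 4, 4, 5, 6, 4, 3, 9] sum 35, len 8
add 4: [4, 5, 6, 4, 3, 9, 4] sum 35, len 7
add 3: [4, 5, 6, 4, 3, 9, 4, 3] sum 38, len 8
add 9: [6, 4, 3, 9, 4, 3, 9] sum 38, len 7
add 1: [4, 3, 9, 4, 3, 9, 1] sum 33, len 7
add 1: [4, 3, 9, 4, 3, 9, 1, 1] sum 34, len 8
Longest length seen: 9.

9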